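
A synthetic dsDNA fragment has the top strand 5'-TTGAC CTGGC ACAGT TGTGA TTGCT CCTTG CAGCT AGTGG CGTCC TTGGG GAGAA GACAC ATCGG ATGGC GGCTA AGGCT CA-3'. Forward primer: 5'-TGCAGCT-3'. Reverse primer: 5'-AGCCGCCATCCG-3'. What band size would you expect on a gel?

46 bp

Scanning the template, TGCAGCT occurs at positions 29–35; this primer anneals to the bottom strand there with its 3' end pointing downstream.
Taking the reverse complement of AGCCGCCATCCG gives CGGATGGCGGCT, found at positions 63–74 on the template; the primer anneals here to the top strand with its 3' end pointing upstream.
Product length = (reverse-primer end) − (forward-primer start) + 1 = 74 − 29 + 1 = 46 bp.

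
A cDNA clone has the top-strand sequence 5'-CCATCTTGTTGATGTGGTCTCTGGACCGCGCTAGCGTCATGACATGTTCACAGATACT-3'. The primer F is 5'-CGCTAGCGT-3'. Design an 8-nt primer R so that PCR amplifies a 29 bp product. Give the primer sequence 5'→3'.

The forward primer binds at positions 29–37, so a 29 bp product ends at position 29 + 29 − 1 = 57.
The reverse primer anneals to the top strand over positions 50–57, i.e. to ACAGATAC.
Its sequence written 5'→3' is the reverse complement: GTATCTGT.

5'-GTATCTGT-3'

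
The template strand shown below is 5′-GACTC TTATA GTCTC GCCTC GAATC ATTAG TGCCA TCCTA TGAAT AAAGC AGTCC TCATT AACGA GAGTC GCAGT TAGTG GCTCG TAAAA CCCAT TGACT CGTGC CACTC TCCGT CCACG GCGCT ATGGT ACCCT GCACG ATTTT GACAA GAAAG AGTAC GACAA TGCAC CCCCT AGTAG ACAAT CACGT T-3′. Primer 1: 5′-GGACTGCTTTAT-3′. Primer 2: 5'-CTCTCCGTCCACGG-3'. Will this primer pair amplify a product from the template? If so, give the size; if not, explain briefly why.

Primer 1 (GGACTGCTTTAT) has reverse complement ATAAAGCAGTCC, which matches the top strand at positions 44–55; primer 1 anneals to the top strand there with its 3' end pointing upstream toward position 44.
Primer 2 (CTCTCCGTCCACGG) matches the top strand directly at positions 108–121; it anneals to the bottom strand with its 3' end pointing downstream toward position 121.
The 3' ends diverge (primer 1 extends toward position 1, primer 2 toward position 191), so the primers never converge on a shared product.

No product — the primers' 3' ends point away from each other.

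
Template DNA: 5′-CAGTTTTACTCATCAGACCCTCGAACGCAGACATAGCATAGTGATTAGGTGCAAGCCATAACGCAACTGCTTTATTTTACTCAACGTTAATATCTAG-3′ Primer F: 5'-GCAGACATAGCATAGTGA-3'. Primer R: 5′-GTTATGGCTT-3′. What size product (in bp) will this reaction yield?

Scanning the template, GCAGACATAGCATAGTGA occurs at positions 27–44; this primer anneals to the bottom strand there with its 3' end pointing downstream.
Reverse complement of the reverse primer: AAGCCATAAC. This occurs on the top strand at positions 53–62.
The product runs from position 27 to position 62, so its length is 62 − 27 + 1 = 36 bp.

36 bp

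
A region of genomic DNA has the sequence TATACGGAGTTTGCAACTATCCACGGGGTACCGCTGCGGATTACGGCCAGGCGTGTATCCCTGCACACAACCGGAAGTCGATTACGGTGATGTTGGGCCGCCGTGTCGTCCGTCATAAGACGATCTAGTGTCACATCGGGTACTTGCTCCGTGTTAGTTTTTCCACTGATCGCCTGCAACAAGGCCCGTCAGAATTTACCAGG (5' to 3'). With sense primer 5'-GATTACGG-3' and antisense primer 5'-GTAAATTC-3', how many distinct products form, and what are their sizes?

The forward primer GATTACGG matches the top strand at positions 39–46, 80–87.
The reverse primer's reverse complement is GAATTTAC, matching at positions 192–199.
Each forward site pairs with the reverse site to give a product ending at position 199: sizes 161, 120 bp.

Two products: 161 bp, 120 bp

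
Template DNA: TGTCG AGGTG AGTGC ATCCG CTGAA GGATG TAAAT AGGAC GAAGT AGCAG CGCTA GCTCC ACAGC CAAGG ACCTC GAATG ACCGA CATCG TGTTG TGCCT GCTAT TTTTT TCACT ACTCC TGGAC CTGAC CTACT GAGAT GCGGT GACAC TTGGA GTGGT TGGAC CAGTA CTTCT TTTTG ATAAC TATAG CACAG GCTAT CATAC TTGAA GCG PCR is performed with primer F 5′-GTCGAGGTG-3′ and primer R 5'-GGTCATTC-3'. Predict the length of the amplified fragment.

Scanning the template, GTCGAGGTG occurs at positions 2–10; this primer anneals to the bottom strand there with its 3' end pointing downstream.
The reverse primer's reverse complement is GAATGACC, which matches the template at positions 76–83.
Amplicon spans positions 2–83: 82 bp.

82 bp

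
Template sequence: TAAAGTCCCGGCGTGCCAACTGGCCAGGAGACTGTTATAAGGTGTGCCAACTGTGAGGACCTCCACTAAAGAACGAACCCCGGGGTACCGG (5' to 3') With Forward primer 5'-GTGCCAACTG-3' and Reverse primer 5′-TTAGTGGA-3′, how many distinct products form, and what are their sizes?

Two products: 57 bp, 26 bp

The forward primer GTGCCAACTG matches the top strand at positions 13–22, 44–53.
The reverse primer's reverse complement is TCCACTAA, matching at positions 62–69.
Each forward site pairs with the reverse site to give a product ending at position 69: sizes 57, 26 bp.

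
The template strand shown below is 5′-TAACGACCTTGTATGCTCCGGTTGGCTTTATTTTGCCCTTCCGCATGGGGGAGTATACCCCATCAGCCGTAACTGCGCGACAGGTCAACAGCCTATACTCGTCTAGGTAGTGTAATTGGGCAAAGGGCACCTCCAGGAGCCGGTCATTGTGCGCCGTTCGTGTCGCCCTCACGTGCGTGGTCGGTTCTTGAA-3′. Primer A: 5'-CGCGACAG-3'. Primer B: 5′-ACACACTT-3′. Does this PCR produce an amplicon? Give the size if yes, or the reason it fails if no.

No product — primer B has no binding site in the template.

Primer B (ACACACTT) does not match the top strand, and its reverse complement AAGTGTGT does not match either.
With no annealing site for primer B, no amplification occurs.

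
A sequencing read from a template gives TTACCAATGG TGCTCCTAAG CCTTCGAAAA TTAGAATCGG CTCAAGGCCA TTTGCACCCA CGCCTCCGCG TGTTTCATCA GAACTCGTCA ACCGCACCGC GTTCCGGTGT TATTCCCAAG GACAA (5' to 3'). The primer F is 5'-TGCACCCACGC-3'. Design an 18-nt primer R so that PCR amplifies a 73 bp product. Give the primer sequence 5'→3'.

5'-TTGTCCTTGGGAATAACA-3'

The forward primer binds at positions 53–63, so a 73 bp product ends at position 53 + 73 − 1 = 125.
The reverse primer anneals to the top strand over positions 108–125, i.e. to TGTTATTCCCAAGGACAA.
Its sequence written 5'→3' is the reverse complement: TTGTCCTTGGGAATAACA.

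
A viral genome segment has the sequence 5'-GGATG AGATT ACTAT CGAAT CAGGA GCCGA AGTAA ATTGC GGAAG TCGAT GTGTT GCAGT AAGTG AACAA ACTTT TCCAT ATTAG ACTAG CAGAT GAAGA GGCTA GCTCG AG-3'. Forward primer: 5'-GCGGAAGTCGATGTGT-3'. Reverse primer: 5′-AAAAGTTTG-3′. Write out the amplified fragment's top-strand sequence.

Forward primer GCGGAAGTCGATGTGT is found on the top strand at positions 39–54.
Taking the reverse complement of AAAAGTTTG gives CAAACTTTT, found at positions 68–76 on the template; the primer anneals here to the top strand with its 3' end pointing upstream.
The product is the template from position 39 through 76 (38 bp).

5'-GCGGAAGTCGATGTGTTGCAGTAAGTGAACAAACTTTT-3'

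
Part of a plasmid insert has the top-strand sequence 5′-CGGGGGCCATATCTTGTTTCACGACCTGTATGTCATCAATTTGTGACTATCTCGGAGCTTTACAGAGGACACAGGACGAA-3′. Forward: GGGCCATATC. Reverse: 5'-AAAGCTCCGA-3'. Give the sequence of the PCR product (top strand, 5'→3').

5'-GGGCCATATCTTGTTTCACGACCTGTATGTCATCAATTTGTGACTATCTCGGAGCTTT-3'

Scanning the template, GGGCCATATC occurs at positions 4–13; this primer anneals to the bottom strand there with its 3' end pointing downstream.
Reverse complement of the reverse primer: TCGGAGCTTT. This occurs on the top strand at positions 52–61.
The product is the template from position 4 through 61 (58 bp).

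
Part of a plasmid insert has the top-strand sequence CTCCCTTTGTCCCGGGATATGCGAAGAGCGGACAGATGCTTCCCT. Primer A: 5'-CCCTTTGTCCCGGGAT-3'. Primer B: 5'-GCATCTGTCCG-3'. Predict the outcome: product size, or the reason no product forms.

Yes — a 37 bp product.

Primer A (CCCTTTGTCCCGGGAT) matches the top strand at positions 3–18; it acts as a forward primer.
Primer B's reverse complement is CGGACAGATGC, matching the top strand at positions 29–39; it acts as a reverse primer.
The 3' ends face each other across positions 3–39, giving a 37 bp product.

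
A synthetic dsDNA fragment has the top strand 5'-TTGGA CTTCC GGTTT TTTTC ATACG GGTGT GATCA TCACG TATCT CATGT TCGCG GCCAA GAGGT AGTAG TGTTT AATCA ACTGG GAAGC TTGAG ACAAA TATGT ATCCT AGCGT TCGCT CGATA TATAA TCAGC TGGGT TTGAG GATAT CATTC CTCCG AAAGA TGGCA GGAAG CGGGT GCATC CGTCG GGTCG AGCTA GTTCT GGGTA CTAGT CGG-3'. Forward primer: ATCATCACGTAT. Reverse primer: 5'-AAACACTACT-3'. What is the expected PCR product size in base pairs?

44 bp

Forward primer ATCATCACGTAT is found on the top strand at positions 32–43.
Reverse complement of the reverse primer: AGTAGTGTTT. This occurs on the top strand at positions 66–75.
The product runs from position 32 to position 75, so its length is 75 − 32 + 1 = 44 bp.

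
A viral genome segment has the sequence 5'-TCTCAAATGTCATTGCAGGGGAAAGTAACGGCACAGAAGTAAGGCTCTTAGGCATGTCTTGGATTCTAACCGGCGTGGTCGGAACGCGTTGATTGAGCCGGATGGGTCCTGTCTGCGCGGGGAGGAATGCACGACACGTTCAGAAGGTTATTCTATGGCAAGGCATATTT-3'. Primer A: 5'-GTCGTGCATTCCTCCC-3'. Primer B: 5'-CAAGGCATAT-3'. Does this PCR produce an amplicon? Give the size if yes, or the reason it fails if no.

No product — the primers' 3' ends point away from each other.

Primer A (GTCGTGCATTCCTCCC) has reverse complement GGGAGGAATGCACGAC, which matches the top strand at positions 120–135; primer A anneals to the top strand there with its 3' end pointing upstream toward position 120.
Primer B (CAAGGCATAT) matches the top strand directly at positions 159–168; it anneals to the bottom strand with its 3' end pointing downstream toward position 168.
The 3' ends diverge (primer A extends toward position 1, primer B toward position 170), so the primers never converge on a shared product.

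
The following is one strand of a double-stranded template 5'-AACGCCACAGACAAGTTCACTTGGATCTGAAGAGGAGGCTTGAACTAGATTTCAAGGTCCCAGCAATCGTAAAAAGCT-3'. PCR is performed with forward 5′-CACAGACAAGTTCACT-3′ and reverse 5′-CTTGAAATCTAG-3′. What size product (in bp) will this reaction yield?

51 bp

Forward primer CACAGACAAGTTCACT is found on the top strand at positions 6–21.
Taking the reverse complement of CTTGAAATCTAG gives CTAGATTTCAAG, found at positions 45–56 on the template; the primer anneals here to the top strand with its 3' end pointing upstream.
Amplicon spans positions 6–56: 51 bp.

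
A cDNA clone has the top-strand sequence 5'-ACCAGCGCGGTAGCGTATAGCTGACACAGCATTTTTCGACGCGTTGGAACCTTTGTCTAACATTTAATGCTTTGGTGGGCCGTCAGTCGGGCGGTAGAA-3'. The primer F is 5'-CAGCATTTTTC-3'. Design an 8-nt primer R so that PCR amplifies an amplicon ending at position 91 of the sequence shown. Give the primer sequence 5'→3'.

The forward primer binds at positions 27–37; the product's 3' end on the top strand is position 91.
The reverse primer anneals to the top strand over positions 84–91, i.e. to CAGTCGGG.
Its sequence written 5'→3' is the reverse complement: CCCGACTG.

5'-CCCGACTG-3'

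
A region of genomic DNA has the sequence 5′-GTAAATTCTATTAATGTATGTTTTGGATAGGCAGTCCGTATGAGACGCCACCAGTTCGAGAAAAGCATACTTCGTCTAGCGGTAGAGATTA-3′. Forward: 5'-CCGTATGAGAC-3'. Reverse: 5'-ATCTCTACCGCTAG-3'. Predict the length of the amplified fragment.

54 bp

The forward primer matches the template at positions 36–46.
The reverse primer's reverse complement is CTAGCGGTAGAGAT, which matches the template at positions 76–89.
Amplicon spans positions 36–89: 54 bp.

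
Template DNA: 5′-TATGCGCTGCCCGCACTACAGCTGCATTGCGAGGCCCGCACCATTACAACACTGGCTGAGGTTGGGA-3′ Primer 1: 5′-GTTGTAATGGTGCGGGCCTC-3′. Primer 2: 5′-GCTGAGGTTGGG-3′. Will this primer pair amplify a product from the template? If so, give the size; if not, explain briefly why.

Primer 1 (GTTGTAATGGTGCGGGCCTC) has reverse complement GAGGCCCGCACCATTACAAC, which matches the top strand at positions 31–50; primer 1 anneals to the top strand there with its 3' end pointing upstream toward position 31.
Primer 2 (GCTGAGGTTGGG) matches the top strand directly at positions 55–66; it anneals to the bottom strand with its 3' end pointing downstream toward position 66.
The 3' ends diverge (primer 1 extends toward position 1, primer 2 toward position 67), so the primers never converge on a shared product.

No product — the primers' 3' ends point away from each other.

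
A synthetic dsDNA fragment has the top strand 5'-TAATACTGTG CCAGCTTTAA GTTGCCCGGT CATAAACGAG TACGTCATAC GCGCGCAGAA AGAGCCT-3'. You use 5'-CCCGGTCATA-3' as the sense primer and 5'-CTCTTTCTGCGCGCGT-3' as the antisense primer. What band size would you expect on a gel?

Scanning the template, CCCGGTCATA occurs at positions 25–34; this primer anneals to the bottom strand there with its 3' end pointing downstream.
The reverse primer's reverse complement is ACGCGCGCAGAAAGAG, which matches the template at positions 49–64.
The product runs from position 25 to position 64, so its length is 64 − 25 + 1 = 40 bp.

40 bp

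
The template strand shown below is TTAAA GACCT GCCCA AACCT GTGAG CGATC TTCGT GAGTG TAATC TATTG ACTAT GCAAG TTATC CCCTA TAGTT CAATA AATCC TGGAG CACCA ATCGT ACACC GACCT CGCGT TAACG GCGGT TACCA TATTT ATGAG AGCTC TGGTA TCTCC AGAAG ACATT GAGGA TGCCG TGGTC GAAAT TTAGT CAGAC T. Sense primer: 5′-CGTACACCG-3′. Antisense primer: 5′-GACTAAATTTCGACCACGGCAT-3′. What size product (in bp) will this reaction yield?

Forward primer CGTACACCG is found on the top strand at positions 98–106.
Taking the reverse complement of GACTAAATTTCGACCACGGCAT gives ATGCCGTGGTCGAAATTTAGTC, found at positions 170–191 on the template; the primer anneals here to the top strand with its 3' end pointing upstream.
The product runs from position 98 to position 191, so its length is 191 − 98 + 1 = 94 bp.

94 bp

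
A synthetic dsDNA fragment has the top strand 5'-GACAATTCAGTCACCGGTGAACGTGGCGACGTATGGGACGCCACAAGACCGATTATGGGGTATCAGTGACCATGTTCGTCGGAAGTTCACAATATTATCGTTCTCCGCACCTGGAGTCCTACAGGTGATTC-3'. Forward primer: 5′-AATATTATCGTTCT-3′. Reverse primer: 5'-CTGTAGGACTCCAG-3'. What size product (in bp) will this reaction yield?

34 bp

Scanning the template, AATATTATCGTTCT occurs at positions 91–104; this primer anneals to the bottom strand there with its 3' end pointing downstream.
The reverse primer's reverse complement is CTGGAGTCCTACAG, which matches the template at positions 111–124.
Product length = (reverse-primer end) − (forward-primer start) + 1 = 124 − 91 + 1 = 34 bp.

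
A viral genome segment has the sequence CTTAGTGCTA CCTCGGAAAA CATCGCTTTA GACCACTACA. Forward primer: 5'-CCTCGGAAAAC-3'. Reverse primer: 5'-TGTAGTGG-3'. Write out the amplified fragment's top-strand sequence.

Forward primer CCTCGGAAAAC is found on the top strand at positions 11–21.
Taking the reverse complement of TGTAGTGG gives CCACTACA, found at positions 33–40 on the template; the primer anneals here to the top strand with its 3' end pointing upstream.
The product is the template from position 11 through 40 (30 bp).

5'-CCTCGGAAAACATCGCTTTAGACCACTACA-3'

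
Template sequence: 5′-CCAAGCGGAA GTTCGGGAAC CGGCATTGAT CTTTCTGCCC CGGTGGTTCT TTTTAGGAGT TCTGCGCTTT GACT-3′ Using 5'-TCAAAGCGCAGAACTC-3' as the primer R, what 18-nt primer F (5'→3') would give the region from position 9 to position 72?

The reverse primer's reverse complement GAGTTCTGCGCTTTGA matches the template at positions 57–72; the product starts at position 9.
The forward primer is identical to the top strand over positions 9–26: AAGTTCGGGAACCGGCAT.

5'-AAGTTCGGGAACCGGCAT-3'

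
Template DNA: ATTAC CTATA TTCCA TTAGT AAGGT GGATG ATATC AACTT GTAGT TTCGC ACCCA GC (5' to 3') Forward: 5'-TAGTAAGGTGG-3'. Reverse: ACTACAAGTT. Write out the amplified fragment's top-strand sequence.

The forward primer matches the template at positions 17–27.
Taking the reverse complement of ACTACAAGTT gives AACTTGTAGT, found at positions 36–45 on the template; the primer anneals here to the top strand with its 3' end pointing upstream.
The product is the template from position 17 through 45 (29 bp).

5'-TAGTAAGGTGGATGATATCAACTTGTAGT-3'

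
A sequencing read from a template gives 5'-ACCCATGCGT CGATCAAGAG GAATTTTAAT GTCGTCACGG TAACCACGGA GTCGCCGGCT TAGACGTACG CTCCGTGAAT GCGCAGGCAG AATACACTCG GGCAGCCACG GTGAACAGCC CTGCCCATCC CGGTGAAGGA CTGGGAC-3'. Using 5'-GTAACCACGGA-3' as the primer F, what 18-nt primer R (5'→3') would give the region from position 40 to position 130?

5'-GGATGGGCAGGGCTGTTC-3'

The product's 3' end on the top strand is position 130.
The reverse primer anneals to the top strand over positions 113–130, i.e. to GAACAGCCCTGCCCATCC.
Its sequence written 5'→3' is the reverse complement: GGATGGGCAGGGCTGTTC.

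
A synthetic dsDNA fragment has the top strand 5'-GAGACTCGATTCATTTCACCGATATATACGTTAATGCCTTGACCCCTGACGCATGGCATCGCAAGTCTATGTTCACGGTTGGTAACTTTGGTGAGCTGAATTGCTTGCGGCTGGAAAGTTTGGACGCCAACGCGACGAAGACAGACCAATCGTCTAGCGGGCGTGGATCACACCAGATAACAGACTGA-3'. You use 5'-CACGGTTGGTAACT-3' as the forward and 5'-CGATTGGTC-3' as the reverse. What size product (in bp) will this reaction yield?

79 bp

Scanning the template, CACGGTTGGTAACT occurs at positions 74–87; this primer anneals to the bottom strand there with its 3' end pointing downstream.
Taking the reverse complement of CGATTGGTC gives GACCAATCG, found at positions 144–152 on the template; the primer anneals here to the top strand with its 3' end pointing upstream.
Amplicon spans positions 74–152: 79 bp.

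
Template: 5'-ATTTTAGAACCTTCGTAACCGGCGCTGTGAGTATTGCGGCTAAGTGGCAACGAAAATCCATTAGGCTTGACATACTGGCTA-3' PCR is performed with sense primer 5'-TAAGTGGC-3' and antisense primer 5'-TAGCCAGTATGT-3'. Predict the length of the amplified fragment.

Forward primer TAAGTGGC is found on the top strand at positions 41–48.
Taking the reverse complement of TAGCCAGTATGT gives ACATACTGGCTA, found at positions 70–81 on the template; the primer anneals here to the top strand with its 3' end pointing upstream.
Amplicon spans positions 41–81: 41 bp.

41 bp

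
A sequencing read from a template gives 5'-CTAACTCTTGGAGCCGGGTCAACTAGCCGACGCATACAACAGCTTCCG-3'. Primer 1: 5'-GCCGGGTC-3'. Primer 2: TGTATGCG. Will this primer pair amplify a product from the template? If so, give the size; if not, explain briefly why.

Primer 1 (GCCGGGTC) matches the top strand at positions 13–20; it acts as a forward primer.
Primer 2's reverse complement is CGCATACA, matching the top strand at positions 31–38; it acts as a reverse primer.
The 3' ends face each other across positions 13–38, giving a 26 bp product.

Yes — a 26 bp product.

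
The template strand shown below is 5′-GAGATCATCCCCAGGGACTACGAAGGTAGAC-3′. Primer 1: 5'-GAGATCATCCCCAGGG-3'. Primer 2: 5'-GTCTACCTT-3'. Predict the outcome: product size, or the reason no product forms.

Yes — a 31 bp product.

Primer 1 (GAGATCATCCCCAGGG) matches the top strand at positions 1–16; it acts as a forward primer.
Primer 2's reverse complement is AAGGTAGAC, matching the top strand at positions 23–31; it acts as a reverse primer.
The 3' ends face each other across positions 1–31, giving a 31 bp product.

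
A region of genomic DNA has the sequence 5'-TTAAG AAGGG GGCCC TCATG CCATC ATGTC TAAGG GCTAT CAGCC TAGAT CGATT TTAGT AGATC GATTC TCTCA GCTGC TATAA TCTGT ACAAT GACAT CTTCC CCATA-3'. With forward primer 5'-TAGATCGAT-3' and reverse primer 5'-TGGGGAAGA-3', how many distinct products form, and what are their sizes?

The forward primer TAGATCGAT matches the top strand at positions 46–54, 60–68.
The reverse primer's reverse complement is TCTTCCCCA, matching at positions 100–108.
Each forward site pairs with the reverse site to give a product ending at position 108: sizes 63, 49 bp.

Two products: 63 bp, 49 bp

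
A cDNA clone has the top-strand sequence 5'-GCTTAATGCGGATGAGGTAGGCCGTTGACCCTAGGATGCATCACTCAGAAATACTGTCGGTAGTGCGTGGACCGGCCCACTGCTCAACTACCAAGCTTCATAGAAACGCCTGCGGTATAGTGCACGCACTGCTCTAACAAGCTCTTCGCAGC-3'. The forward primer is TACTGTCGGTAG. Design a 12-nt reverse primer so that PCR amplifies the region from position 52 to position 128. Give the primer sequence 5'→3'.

The product's 3' end on the top strand is position 128.
The reverse primer anneals to the top strand over positions 117–128, i.e. to ATAGTGCACGCA.
Its sequence written 5'→3' is the reverse complement: TGCGTGCACTAT.

5'-TGCGTGCACTAT-3'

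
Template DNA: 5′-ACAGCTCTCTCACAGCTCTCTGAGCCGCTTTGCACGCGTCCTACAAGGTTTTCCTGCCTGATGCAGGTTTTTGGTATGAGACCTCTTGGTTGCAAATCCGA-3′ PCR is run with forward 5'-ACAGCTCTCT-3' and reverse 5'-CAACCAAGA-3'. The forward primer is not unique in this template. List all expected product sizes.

92 bp, 81 bp

The forward primer ACAGCTCTCT matches the top strand at positions 1–10, 12–21.
The reverse primer's reverse complement is TCTTGGTTG, matching at positions 84–92.
Each forward site pairs with the reverse site to give a product ending at position 92: sizes 92, 81 bp.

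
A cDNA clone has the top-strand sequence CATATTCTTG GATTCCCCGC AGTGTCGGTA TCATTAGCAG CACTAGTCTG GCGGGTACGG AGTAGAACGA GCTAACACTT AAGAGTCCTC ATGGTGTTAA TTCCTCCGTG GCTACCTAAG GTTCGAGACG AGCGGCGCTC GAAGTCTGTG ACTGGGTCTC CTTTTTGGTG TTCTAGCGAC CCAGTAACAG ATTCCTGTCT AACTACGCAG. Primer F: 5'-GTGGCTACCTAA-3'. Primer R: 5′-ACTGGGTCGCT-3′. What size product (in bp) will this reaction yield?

78 bp

Forward primer GTGGCTACCTAA is found on the top strand at positions 108–119.
The reverse primer's reverse complement is AGCGACCCAGT, which matches the template at positions 175–185.
Amplicon spans positions 108–185: 78 bp.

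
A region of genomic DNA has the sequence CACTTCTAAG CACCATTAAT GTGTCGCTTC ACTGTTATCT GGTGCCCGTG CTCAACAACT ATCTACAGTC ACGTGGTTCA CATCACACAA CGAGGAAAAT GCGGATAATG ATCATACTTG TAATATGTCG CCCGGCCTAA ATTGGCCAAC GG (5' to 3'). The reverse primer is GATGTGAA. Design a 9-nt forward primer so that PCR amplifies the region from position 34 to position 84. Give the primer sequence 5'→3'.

The reverse primer's reverse complement TTCACATC matches the template at positions 77–84; the product starts at position 34.
The forward primer is identical to the top strand over positions 34–42: GTTATCTGG.

5'-GTTATCTGG-3'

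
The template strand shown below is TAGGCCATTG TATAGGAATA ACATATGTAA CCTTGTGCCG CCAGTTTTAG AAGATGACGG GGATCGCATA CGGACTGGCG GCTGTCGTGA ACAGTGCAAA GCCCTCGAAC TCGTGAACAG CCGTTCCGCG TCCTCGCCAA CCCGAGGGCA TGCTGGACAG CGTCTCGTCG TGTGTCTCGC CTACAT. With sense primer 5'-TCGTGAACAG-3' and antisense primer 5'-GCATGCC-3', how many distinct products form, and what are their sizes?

The forward primer TCGTGAACAG matches the top strand at positions 85–94, 111–120.
The reverse primer's reverse complement is GGCATGC, matching at positions 147–153.
Each forward site pairs with the reverse site to give a product ending at position 153: sizes 69, 43 bp.

Two products: 69 bp, 43 bp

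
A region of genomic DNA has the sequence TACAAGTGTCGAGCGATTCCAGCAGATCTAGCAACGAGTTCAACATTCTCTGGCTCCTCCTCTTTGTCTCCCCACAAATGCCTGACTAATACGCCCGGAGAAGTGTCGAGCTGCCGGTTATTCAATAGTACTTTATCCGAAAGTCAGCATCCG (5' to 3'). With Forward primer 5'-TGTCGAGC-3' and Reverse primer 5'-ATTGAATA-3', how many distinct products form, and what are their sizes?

The forward primer TGTCGAGC matches the top strand at positions 7–14, 104–111.
The reverse primer's reverse complement is TATTCAAT, matching at positions 119–126.
Each forward site pairs with the reverse site to give a product ending at position 126: sizes 120, 23 bp.

Two products: 120 bp, 23 bp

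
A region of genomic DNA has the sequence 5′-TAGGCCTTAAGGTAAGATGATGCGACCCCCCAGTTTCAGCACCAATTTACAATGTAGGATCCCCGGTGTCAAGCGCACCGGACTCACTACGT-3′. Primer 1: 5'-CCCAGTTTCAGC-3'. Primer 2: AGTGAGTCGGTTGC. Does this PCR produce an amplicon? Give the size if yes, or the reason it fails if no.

Primer 2 (AGTGAGTCGGTTGC) does not match the top strand, and its reverse complement GCAACCGACTCACT does not match either.
With no annealing site for primer 2, no amplification occurs.

No product — primer 2 has no binding site in the template.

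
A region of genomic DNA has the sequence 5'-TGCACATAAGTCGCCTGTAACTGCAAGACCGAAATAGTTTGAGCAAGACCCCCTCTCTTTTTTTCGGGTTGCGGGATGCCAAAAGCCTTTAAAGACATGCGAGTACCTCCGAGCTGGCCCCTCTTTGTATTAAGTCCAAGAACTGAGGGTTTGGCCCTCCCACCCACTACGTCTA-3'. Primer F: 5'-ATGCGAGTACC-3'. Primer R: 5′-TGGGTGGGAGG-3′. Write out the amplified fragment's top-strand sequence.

5'-ATGCGAGTACCTCCGAGCTGGCCCCTCTTTGTATTAAGTCCAAGAACTGAGGGTTTGGCCCTCCCACCCA-3'

Forward primer ATGCGAGTACC is found on the top strand at positions 97–107.
Reverse complement of the reverse primer: CCTCCCACCCA. This occurs on the top strand at positions 156–166.
The product is the template from position 97 through 166 (70 bp).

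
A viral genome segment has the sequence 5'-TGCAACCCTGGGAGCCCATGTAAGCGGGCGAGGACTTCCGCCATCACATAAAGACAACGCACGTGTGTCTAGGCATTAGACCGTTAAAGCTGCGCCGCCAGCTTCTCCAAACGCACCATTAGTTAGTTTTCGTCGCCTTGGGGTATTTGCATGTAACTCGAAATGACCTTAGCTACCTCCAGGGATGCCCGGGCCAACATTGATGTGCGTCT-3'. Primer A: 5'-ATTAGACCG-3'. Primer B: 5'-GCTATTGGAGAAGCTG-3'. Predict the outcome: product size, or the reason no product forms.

No product — primer B has no binding site in the template.

Primer B (GCTATTGGAGAAGCTG) does not match the top strand, and its reverse complement CAGCTTCTCCAATAGC does not match either.
With no annealing site for primer B, no amplification occurs.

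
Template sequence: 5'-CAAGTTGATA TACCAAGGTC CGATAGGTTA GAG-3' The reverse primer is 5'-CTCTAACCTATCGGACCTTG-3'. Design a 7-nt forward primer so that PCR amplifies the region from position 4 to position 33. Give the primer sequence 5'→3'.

5'-GTTGATA-3'

The reverse primer's reverse complement CAAGGTCCGATAGGTTAGAG matches the template at positions 14–33; the product starts at position 4.
The forward primer is identical to the top strand over positions 4–10: GTTGATA.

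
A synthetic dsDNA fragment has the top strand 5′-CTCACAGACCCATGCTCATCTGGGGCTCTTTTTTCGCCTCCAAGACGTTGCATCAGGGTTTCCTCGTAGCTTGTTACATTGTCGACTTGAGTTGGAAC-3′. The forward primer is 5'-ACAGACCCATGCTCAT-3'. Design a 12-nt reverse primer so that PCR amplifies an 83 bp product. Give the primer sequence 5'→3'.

The forward primer binds at positions 4–19, so an 83 bp product ends at position 4 + 83 − 1 = 86.
The reverse primer anneals to the top strand over positions 75–86, i.e. to TACATTGTCGAC.
Its sequence written 5'→3' is the reverse complement: GTCGACAATGTA.

5'-GTCGACAATGTA-3'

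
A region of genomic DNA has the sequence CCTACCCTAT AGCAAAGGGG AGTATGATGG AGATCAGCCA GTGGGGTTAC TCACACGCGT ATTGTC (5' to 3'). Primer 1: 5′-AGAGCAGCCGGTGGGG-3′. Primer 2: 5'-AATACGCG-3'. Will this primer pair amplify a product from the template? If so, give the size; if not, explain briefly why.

Primer 1 (AGAGCAGCCGGTGGGG) does not match the top strand, and its reverse complement CCCCACCGGCTGCTCT does not match either.
With no annealing site for primer 1, no amplification occurs.

No product — primer 1 has no binding site in the template.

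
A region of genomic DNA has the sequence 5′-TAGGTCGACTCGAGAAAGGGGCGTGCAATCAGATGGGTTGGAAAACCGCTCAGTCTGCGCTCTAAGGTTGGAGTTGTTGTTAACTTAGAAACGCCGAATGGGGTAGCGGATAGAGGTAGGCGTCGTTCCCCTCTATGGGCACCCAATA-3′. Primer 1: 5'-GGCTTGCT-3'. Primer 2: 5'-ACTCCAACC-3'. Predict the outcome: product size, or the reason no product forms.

Primer 1 (GGCTTGCT) does not match the top strand, and its reverse complement AGCAAGCC does not match either.
With no annealing site for primer 1, no amplification occurs.

No product — primer 1 has no binding site in the template.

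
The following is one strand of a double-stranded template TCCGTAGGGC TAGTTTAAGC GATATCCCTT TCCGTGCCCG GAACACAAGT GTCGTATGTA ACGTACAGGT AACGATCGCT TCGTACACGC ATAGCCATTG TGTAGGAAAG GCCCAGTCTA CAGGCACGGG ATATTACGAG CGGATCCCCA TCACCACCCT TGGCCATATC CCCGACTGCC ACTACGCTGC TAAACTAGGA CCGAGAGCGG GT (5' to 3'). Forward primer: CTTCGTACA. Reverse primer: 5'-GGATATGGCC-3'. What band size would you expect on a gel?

93 bp

Scanning the template, CTTCGTACA occurs at positions 79–87; this primer anneals to the bottom strand there with its 3' end pointing downstream.
The reverse primer's reverse complement is GGCCATATCC, which matches the template at positions 162–171.
Amplicon spans positions 79–171: 93 bp.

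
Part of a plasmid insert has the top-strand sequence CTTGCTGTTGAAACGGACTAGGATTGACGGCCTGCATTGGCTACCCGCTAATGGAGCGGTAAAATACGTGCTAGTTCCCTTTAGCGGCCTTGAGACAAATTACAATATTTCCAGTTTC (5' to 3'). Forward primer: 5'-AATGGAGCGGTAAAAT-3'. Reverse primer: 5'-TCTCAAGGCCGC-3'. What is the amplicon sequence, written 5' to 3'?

5'-AATGGAGCGGTAAAATACGTGCTAGTTCCCTTTAGCGGCCTTGAGA-3'

Forward primer AATGGAGCGGTAAAAT is found on the top strand at positions 50–65.
Taking the reverse complement of TCTCAAGGCCGC gives GCGGCCTTGAGA, found at positions 84–95 on the template; the primer anneals here to the top strand with its 3' end pointing upstream.
The product is the template from position 50 through 95 (46 bp).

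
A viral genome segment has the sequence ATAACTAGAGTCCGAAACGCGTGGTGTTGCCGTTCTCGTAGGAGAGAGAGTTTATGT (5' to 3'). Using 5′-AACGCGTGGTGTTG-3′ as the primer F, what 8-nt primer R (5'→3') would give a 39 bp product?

The forward primer binds at positions 16–29, so a 39 bp product ends at position 16 + 39 − 1 = 54.
The reverse primer anneals to the top strand over positions 47–54, i.e. to AGAGTTTA.
Its sequence written 5'→3' is the reverse complement: TAAACTCT.

5'-TAAACTCT-3'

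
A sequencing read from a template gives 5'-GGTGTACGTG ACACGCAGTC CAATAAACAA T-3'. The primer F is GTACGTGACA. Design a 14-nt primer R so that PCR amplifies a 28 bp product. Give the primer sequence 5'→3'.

The forward primer binds at positions 4–13, so a 28 bp product ends at position 4 + 28 − 1 = 31.
The reverse primer anneals to the top strand over positions 18–31, i.e. to GTCCAATAAACAAT.
Its sequence written 5'→3' is the reverse complement: ATTGTTTATTGGAC.

5'-ATTGTTTATTGGAC-3'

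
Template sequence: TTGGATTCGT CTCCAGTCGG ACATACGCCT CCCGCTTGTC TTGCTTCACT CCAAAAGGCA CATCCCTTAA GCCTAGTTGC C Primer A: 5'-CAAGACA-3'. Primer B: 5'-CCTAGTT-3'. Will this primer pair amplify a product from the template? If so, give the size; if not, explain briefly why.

No product — the primers' 3' ends point away from each other.

Primer A (CAAGACA) has reverse complement TGTCTTG, which matches the top strand at positions 37–43; primer A anneals to the top strand there with its 3' end pointing upstream toward position 37.
Primer B (CCTAGTT) matches the top strand directly at positions 72–78; it anneals to the bottom strand with its 3' end pointing downstream toward position 78.
The 3' ends diverge (primer A extends toward position 1, primer B toward position 81), so the primers never converge on a shared product.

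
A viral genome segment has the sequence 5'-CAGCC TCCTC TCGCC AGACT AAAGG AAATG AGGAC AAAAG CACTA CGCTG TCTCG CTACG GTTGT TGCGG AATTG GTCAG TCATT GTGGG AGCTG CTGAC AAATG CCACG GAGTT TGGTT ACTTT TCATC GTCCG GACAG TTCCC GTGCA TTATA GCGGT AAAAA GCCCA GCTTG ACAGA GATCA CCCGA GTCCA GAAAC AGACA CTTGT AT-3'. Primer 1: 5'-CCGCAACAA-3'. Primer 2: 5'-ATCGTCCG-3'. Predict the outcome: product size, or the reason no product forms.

No product — the primers' 3' ends point away from each other.

Primer 1 (CCGCAACAA) has reverse complement TTGTTGCGG, which matches the top strand at positions 62–70; primer 1 anneals to the top strand there with its 3' end pointing upstream toward position 62.
Primer 2 (ATCGTCCG) matches the top strand directly at positions 128–135; it anneals to the bottom strand with its 3' end pointing downstream toward position 135.
The 3' ends diverge (primer 1 extends toward position 1, primer 2 toward position 212), so the primers never converge on a shared product.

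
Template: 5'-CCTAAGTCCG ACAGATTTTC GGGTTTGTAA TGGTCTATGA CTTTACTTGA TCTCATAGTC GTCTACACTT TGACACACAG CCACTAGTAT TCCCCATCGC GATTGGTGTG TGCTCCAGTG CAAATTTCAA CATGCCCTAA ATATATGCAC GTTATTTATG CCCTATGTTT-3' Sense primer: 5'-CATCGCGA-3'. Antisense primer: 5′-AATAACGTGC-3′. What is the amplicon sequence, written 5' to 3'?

5'-CATCGCGATTGGTGTGTGCTCCAGTGCAAATTTCAACATGCCCTAAATATATGCACGTTATT-3'

Scanning the template, CATCGCGA occurs at positions 95–102; this primer anneals to the bottom strand there with its 3' end pointing downstream.
Taking the reverse complement of AATAACGTGC gives GCACGTTATT, found at positions 147–156 on the template; the primer anneals here to the top strand with its 3' end pointing upstream.
The product is the template from position 95 through 156 (62 bp).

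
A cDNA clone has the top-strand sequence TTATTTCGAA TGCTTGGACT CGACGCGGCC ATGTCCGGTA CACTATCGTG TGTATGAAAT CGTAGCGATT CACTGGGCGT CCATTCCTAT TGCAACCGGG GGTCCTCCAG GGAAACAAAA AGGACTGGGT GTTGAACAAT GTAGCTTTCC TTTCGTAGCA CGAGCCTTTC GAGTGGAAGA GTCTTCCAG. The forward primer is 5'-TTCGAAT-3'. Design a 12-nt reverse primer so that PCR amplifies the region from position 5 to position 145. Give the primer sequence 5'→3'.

The product's 3' end on the top strand is position 145.
The reverse primer anneals to the top strand over positions 134–145, i.e. to GAACAATGTAGC.
Its sequence written 5'→3' is the reverse complement: GCTACATTGTTC.

5'-GCTACATTGTTC-3'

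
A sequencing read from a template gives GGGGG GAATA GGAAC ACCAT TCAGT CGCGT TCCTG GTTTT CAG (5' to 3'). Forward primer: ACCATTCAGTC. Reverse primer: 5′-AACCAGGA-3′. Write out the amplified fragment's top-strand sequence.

5'-ACCATTCAGTCGCGTTCCTGGTT-3'

The forward primer matches the template at positions 16–26.
Reverse complement of the reverse primer: TCCTGGTT. This occurs on the top strand at positions 31–38.
The product is the template from position 16 through 38 (23 bp).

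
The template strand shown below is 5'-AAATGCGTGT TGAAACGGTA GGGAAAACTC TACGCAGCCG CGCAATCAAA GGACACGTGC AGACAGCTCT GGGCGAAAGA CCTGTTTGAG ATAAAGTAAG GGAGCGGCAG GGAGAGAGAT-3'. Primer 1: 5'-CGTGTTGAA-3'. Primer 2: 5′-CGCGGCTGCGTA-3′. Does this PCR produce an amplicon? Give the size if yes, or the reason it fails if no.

Yes — a 37 bp product.

Primer 1 (CGTGTTGAA) matches the top strand at positions 6–14; it acts as a forward primer.
Primer 2's reverse complement is TACGCAGCCGCG, matching the top strand at positions 31–42; it acts as a reverse primer.
The 3' ends face each other across positions 6–42, giving a 37 bp product.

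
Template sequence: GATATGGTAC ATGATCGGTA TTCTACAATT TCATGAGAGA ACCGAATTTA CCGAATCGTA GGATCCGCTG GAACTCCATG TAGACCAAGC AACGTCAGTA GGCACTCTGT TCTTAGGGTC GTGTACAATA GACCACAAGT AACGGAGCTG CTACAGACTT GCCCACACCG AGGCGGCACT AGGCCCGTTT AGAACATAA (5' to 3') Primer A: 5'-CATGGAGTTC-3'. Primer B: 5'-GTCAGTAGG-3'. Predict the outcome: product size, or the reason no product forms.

Primer A (CATGGAGTTC) has reverse complement GAACTCCATG, which matches the top strand at positions 71–80; primer A anneals to the top strand there with its 3' end pointing upstream toward position 71.
Primer B (GTCAGTAGG) matches the top strand directly at positions 94–102; it anneals to the bottom strand with its 3' end pointing downstream toward position 102.
The 3' ends diverge (primer A extends toward position 1, primer B toward position 199), so the primers never converge on a shared product.

No product — the primers' 3' ends point away from each other.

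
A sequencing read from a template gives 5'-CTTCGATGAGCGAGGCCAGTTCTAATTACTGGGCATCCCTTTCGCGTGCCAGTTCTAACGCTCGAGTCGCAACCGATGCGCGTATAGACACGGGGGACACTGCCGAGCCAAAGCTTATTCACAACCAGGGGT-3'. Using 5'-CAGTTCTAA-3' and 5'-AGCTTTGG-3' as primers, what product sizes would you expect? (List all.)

99 bp, 66 bp

The forward primer CAGTTCTAA matches the top strand at positions 17–25, 50–58.
The reverse primer's reverse complement is CCAAAGCT, matching at positions 108–115.
Each forward site pairs with the reverse site to give a product ending at position 115: sizes 99, 66 bp.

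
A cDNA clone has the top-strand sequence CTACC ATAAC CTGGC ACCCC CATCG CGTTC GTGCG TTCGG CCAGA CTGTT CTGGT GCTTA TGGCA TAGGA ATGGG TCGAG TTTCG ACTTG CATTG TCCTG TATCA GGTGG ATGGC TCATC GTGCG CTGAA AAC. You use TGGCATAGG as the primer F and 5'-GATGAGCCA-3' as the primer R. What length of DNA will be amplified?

Scanning the template, TGGCATAGG occurs at positions 61–69; this primer anneals to the bottom strand there with its 3' end pointing downstream.
Reverse complement of the reverse primer: TGGCTCATC. This occurs on the top strand at positions 112–120.
The product runs from position 61 to position 120, so its length is 120 − 61 + 1 = 60 bp.

60 bp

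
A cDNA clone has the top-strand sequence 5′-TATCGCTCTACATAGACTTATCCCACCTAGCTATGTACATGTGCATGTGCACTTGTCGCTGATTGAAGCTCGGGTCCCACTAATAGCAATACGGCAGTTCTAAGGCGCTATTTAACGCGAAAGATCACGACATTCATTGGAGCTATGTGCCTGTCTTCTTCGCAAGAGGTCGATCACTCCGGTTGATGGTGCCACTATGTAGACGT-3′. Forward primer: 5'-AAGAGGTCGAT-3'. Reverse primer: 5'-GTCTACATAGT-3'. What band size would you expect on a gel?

41 bp

The forward primer matches the template at positions 164–174.
Taking the reverse complement of GTCTACATAGT gives ACTATGTAGAC, found at positions 194–204 on the template; the primer anneals here to the top strand with its 3' end pointing upstream.
Amplicon spans positions 164–204: 41 bp.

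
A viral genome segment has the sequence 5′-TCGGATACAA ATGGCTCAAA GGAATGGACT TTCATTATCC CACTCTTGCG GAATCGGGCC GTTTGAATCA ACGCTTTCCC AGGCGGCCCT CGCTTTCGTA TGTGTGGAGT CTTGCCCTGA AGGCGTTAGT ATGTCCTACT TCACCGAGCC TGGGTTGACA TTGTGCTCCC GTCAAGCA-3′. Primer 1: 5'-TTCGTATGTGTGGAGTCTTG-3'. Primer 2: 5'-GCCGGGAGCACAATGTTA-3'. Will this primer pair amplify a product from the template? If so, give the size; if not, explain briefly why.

No product — primer 2 has no binding site in the template.

Primer 2 (GCCGGGAGCACAATGTTA) does not match the top strand, and its reverse complement TAACATTGTGCTCCCGGC does not match either.
With no annealing site for primer 2, no amplification occurs.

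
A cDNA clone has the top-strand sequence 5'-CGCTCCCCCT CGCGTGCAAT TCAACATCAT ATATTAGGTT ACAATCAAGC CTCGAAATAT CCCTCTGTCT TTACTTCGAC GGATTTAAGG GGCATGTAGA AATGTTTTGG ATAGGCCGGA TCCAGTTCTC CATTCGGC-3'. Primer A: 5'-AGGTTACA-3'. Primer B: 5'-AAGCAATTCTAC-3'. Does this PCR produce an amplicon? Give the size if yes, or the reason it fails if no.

Primer B (AAGCAATTCTAC) does not match the top strand, and its reverse complement GTAGAATTGCTT does not match either.
With no annealing site for primer B, no amplification occurs.

No product — primer B has no binding site in the template.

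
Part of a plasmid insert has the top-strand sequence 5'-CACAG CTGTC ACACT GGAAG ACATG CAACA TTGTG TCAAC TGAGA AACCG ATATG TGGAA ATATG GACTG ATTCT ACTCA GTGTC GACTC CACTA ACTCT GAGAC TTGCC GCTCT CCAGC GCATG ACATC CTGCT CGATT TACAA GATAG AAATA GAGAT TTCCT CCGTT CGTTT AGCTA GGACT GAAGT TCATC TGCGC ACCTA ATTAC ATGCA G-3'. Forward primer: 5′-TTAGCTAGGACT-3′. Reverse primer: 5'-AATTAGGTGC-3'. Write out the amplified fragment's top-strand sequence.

5'-TTAGCTAGGACTGAAGTTCATCTGCGCACCTAATT-3'

Scanning the template, TTAGCTAGGACT occurs at positions 174–185; this primer anneals to the bottom strand there with its 3' end pointing downstream.
Taking the reverse complement of AATTAGGTGC gives GCACCTAATT, found at positions 199–208 on the template; the primer anneals here to the top strand with its 3' end pointing upstream.
The product is the template from position 174 through 208 (35 bp).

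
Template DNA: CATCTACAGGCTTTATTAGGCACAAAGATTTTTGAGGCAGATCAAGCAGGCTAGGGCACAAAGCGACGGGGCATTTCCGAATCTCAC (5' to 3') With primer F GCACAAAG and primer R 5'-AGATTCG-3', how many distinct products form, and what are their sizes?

Two products: 65 bp, 29 bp

The forward primer GCACAAAG matches the top strand at positions 20–27, 56–63.
The reverse primer's reverse complement is CGAATCT, matching at positions 78–84.
Each forward site pairs with the reverse site to give a product ending at position 84: sizes 65, 29 bp.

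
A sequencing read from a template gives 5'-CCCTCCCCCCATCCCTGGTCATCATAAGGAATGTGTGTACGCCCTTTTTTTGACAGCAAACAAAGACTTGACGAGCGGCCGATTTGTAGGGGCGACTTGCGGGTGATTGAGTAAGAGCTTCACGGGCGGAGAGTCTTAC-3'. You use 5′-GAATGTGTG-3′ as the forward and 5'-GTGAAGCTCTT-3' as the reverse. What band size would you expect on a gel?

95 bp

The forward primer matches the template at positions 29–37.
Reverse complement of the reverse primer: AAGAGCTTCAC. This occurs on the top strand at positions 113–123.
Amplicon spans positions 29–123: 95 bp.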